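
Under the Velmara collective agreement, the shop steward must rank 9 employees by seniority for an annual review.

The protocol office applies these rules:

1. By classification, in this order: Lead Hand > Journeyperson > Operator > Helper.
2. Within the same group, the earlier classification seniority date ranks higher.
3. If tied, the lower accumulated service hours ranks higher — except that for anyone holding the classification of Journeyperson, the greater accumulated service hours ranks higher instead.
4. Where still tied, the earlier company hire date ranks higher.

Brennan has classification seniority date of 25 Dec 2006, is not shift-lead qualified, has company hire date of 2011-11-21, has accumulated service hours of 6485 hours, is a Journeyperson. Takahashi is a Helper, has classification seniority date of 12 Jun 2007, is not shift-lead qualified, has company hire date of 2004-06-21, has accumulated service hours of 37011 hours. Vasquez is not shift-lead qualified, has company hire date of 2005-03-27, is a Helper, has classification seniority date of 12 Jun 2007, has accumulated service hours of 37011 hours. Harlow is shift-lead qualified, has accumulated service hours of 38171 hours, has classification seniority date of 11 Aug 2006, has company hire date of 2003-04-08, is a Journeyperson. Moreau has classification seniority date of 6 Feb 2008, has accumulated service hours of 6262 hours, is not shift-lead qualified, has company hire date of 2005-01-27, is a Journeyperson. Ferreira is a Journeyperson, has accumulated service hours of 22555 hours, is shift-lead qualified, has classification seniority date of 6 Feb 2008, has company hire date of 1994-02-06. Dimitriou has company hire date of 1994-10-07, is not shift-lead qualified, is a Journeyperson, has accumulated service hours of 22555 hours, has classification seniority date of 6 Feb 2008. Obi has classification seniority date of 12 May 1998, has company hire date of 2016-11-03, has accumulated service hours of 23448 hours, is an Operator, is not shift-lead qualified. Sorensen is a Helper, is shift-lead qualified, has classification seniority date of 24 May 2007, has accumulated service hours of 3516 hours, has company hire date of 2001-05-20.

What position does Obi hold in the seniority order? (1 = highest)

6

By classification: Harlow, Brennan, Ferreira, Dimitriou and Moreau (Journeyperson); then Obi (Operator); then Sorensen, Takahashi and Vasquez (Helper).
Among Harlow, Brennan, Ferreira, Dimitriou and Moreau, by classification seniority date (earlier first): Harlow (11 Aug 2006) before Brennan (25 Dec 2006) before Ferreira, Dimitriou and Moreau (6 Feb 2008).
Among Ferreira, Dimitriou and Moreau, by accumulated service hours (higher first) (reversed rule for this group): Ferreira and Dimitriou (22555 hours) before Moreau (6262 hours).
Among Ferreira and Dimitriou, by company hire date (earlier first): Ferreira (1994-02-06) before Dimitriou (1994-10-07).
Among Sorensen, Takahashi and Vasquez, by classification seniority date (earlier first): Sorensen (24 May 2007) before Takahashi and Vasquez (12 Jun 2007).
Takahashi and Vasquez both have accumulated service hours 37011 hours, so the next rule applies.
Among Takahashi and Vasquez, by company hire date (earlier first): Takahashi (2004-06-21) before Vasquez (2005-03-27).
Order: Harlow, Brennan, Ferreira, Dimitriou, Moreau, Obi, Sorensen, Takahashi, Vasquez. So position 6.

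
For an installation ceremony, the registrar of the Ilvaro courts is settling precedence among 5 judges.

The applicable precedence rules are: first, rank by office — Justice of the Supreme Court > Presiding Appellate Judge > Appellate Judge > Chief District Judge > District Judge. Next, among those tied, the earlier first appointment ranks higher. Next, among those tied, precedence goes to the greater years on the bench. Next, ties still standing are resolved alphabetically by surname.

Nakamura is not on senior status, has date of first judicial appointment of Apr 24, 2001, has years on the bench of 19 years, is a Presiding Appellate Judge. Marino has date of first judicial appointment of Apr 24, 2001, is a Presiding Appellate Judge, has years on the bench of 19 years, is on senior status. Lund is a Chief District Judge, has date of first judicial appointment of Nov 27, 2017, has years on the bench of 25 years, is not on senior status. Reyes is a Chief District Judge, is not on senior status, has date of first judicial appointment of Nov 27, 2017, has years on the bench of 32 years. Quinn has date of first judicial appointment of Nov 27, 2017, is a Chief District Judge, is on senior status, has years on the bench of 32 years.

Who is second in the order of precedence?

By office: Marino and Nakamura (Presiding Appellate Judge); then Quinn, Reyes and Lund (Chief District Judge).
Marino and Nakamura both have date of first judicial appointment Apr 24, 2001, so the next rule applies.
Marino and Nakamura both have years on the bench 19 years, so the next rule applies.
Among Marino and Nakamura, alphabetically by surname: Marino before Nakamura.
Quinn, Reyes and Lund all have date of first judicial appointment Nov 27, 2017, so the next rule applies.
Among Quinn, Reyes and Lund, by years on the bench (higher first): Quinn and Reyes (32 years) before Lund (25 years).
Among Quinn and Reyes, alphabetically by surname: Quinn before Reyes.
Order: Marino, Nakamura, Quinn, Reyes, Lund.

Nakamura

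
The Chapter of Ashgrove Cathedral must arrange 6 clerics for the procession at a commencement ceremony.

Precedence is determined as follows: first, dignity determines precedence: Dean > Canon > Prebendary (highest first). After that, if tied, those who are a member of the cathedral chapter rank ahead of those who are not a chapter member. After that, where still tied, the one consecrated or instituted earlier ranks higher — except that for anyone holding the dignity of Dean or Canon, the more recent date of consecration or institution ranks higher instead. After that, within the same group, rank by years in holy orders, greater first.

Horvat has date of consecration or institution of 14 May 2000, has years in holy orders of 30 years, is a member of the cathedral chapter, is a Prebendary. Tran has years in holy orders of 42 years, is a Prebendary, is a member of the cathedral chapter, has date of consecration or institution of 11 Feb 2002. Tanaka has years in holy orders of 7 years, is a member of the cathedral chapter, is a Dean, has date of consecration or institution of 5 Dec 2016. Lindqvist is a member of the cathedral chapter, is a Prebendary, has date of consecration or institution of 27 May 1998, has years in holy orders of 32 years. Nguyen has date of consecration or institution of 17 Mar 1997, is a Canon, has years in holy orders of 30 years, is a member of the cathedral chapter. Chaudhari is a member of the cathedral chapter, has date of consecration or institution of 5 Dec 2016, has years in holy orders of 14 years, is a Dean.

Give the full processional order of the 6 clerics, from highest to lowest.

By dignity: Chaudhari and Tanaka (Dean); then Nguyen (Canon); then Lindqvist, Horvat and Tran (Prebendary).
Chaudhari and Tanaka are each a member of the cathedral chapter, so the next rule applies.
Chaudhari and Tanaka both have date of consecration or institution 5 Dec 2016, so the next rule applies.
Among Chaudhari and Tanaka, by years in holy orders (higher first): Chaudhari (14 years) before Tanaka (7 years).
Lindqvist, Horvat and Tran are each a member of the cathedral chapter, so the next rule applies.
Among Lindqvist, Horvat and Tran, by date of consecration or institution (earlier first): Lindqvist (27 May 1998) before Horvat (14 May 2000) before Tran (11 Feb 2002).
Full order: Chaudhari, Tanaka, Nguyen, Lindqvist, Horvat, Tran.

Chaudhari, Tanaka, Nguyen, Lindqvist, Horvat, Tran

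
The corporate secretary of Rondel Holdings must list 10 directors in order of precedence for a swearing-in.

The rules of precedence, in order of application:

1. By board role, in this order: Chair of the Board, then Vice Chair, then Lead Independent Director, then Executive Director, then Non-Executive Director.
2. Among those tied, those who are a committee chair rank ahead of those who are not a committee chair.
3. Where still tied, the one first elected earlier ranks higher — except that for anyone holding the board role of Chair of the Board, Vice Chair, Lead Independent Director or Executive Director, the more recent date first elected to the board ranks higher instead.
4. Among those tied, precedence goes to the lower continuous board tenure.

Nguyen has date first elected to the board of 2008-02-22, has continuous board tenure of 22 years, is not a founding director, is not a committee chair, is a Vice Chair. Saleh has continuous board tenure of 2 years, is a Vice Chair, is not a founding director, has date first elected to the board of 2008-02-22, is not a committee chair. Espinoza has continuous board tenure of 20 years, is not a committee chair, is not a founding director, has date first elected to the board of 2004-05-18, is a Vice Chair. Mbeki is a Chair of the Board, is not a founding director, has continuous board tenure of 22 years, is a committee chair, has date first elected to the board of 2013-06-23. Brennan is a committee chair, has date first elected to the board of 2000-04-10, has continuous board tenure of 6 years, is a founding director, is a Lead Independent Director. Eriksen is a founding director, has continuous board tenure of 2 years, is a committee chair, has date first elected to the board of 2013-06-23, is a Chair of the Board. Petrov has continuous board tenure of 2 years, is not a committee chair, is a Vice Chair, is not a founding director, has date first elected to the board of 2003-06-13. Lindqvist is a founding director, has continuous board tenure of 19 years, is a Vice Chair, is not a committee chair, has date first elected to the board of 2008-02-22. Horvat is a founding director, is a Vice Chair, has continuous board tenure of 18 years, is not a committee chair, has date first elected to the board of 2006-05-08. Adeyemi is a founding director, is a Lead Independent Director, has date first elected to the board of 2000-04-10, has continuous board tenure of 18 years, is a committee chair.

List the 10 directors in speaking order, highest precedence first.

By board role: Eriksen and Mbeki (Chair of the Board); then Saleh, Lindqvist, Nguyen, Horvat, Espinoza and Petrov (Vice Chair); then Brennan and Adeyemi (Lead Independent Director).
Eriksen and Mbeki are each a committee chair, so the next rule applies.
Eriksen and Mbeki both have date first elected to the board 2013-06-23, so the next rule applies.
Among Eriksen and Mbeki, by continuous board tenure (lower first): Eriksen (2 years) before Mbeki (22 years).
Saleh, Lindqvist, Nguyen, Horvat, Espinoza and Petrov are each not a committee chair, so the next rule applies.
Among Saleh, Lindqvist, Nguyen, Horvat, Espinoza and Petrov, by date first elected to the board (later first) (reversed rule for this group): Saleh, Lindqvist and Nguyen (2008-02-22) before Horvat (2006-05-08) before Espinoza (2004-05-18) before Petrov (2003-06-13).
Among Saleh, Lindqvist and Nguyen, by continuous board tenure (lower first): Saleh (2 years) before Lindqvist (19 years) before Nguyen (22 years).
Brennan and Adeyemi are each a committee chair, so the next rule applies.
Brennan and Adeyemi both have date first elected to the board 2000-04-10, so the next rule applies.
Among Brennan and Adeyemi, by continuous board tenure (lower first): Brennan (6 years) before Adeyemi (18 years).
Full order: Eriksen, Mbeki, Saleh, Lindqvist, Nguyen, Horvat, Espinoza, Petrov, Brennan, Adeyemi.

Eriksen, Mbeki, Saleh, Lindqvist, Nguyen, Horvat, Espinoza, Petrov, Brennan, Adeyemi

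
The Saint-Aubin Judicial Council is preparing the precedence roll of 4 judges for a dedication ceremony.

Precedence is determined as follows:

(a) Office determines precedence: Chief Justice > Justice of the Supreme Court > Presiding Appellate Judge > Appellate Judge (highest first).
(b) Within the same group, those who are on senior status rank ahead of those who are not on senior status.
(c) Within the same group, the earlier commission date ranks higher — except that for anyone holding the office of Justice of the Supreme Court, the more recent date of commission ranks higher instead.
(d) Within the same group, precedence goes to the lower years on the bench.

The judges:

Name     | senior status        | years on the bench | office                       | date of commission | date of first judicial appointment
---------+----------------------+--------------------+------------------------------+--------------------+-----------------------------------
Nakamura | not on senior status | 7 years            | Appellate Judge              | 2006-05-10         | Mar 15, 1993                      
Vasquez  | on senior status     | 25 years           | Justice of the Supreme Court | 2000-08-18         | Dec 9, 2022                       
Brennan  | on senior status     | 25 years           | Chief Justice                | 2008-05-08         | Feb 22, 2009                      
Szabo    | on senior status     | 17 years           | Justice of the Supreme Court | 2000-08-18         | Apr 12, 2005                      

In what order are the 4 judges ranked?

By office: Brennan (Chief Justice); then Szabo and Vasquez (Justice of the Supreme Court); then Nakamura (Appellate Judge).
Szabo and Vasquez are each on senior status, so the next rule applies.
Szabo and Vasquez both have date of commission 2000-08-18, so the next rule applies.
Among Szabo and Vasquez, by years on the bench (lower first): Szabo (17 years) before Vasquez (25 years).
Full order: Brennan, Szabo, Vasquez, Nakamura.

Brennan, Szabo, Vasquez, Nakamura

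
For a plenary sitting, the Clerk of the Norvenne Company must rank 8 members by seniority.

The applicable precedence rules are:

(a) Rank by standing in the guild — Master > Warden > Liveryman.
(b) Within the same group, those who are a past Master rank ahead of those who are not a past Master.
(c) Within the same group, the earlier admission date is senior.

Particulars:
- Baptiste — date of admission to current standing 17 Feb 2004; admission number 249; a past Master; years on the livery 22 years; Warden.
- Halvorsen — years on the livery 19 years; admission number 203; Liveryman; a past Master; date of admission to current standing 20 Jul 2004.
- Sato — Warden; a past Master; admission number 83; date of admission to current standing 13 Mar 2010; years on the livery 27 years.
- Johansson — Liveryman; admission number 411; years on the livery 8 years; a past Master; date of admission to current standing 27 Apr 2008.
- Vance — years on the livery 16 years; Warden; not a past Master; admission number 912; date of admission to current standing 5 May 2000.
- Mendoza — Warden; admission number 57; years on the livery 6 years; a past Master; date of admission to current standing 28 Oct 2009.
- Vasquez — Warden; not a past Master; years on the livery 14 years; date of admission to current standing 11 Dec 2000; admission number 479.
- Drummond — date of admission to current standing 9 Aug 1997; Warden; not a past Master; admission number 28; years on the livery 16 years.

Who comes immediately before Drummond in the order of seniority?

Sato

By standing in the guild: Baptiste, Mendoza, Sato, Drummond, Vance and Vasquez (Warden); then Halvorsen and Johansson (Liveryman).
Among Baptiste, Mendoza, Sato, Drummond, Vance and Vasquez, a past Master before not a past Master: Baptiste, Mendoza and Sato (a past Master) before Drummond, Vance and Vasquez (not a past Master).
Among Baptiste, Mendoza and Sato, by date of admission to current standing (earlier first): Baptiste (17 Feb 2004) before Mendoza (28 Oct 2009) before Sato (13 Mar 2010).
Among Drummond, Vance and Vasquez, by date of admission to current standing (earlier first): Drummond (9 Aug 1997) before Vance (5 May 2000) before Vasquez (11 Dec 2000).
Halvorsen and Johansson are each a past Master, so the next rule applies.
Among Halvorsen and Johansson, by date of admission to current standing (earlier first): Halvorsen (20 Jul 2004) before Johansson (27 Apr 2008).
Order: Baptiste, Mendoza, Sato, Drummond, Vance, Vasquez, Halvorsen, Johansson.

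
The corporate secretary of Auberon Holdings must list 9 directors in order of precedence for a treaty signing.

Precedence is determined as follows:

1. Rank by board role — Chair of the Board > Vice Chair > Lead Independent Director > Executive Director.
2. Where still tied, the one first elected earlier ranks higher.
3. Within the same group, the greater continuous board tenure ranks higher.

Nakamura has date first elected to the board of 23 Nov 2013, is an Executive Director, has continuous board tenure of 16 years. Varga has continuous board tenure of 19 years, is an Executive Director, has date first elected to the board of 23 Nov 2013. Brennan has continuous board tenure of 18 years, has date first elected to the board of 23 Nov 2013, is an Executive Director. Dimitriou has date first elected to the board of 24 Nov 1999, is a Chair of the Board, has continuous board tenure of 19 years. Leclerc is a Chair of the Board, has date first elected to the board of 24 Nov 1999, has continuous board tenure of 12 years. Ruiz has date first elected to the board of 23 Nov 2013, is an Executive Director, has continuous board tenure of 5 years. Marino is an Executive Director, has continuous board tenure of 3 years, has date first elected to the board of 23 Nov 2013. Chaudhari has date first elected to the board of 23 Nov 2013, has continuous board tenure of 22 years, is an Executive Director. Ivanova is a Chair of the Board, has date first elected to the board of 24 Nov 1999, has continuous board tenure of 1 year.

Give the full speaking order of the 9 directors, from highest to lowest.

By board role: Dimitriou, Leclerc and Ivanova (Chair of the Board); then Chaudhari, Varga, Brennan, Nakamura, Ruiz and Marino (Executive Director).
Dimitriou, Leclerc and Ivanova all have date first elected to the board 24 Nov 1999, so the next rule applies.
Among Dimitriou, Leclerc and Ivanova, by continuous board tenure (higher first): Dimitriou (19 years) before Leclerc (12 years) before Ivanova (1 year).
Chaudhari, Varga, Brennan, Nakamura, Ruiz and Marino all have date first elected to the board 23 Nov 2013, so the next rule applies.
Among Chaudhari, Varga, Brennan, Nakamura, Ruiz and Marino, by continuous board tenure (higher first): Chaudhari (22 years) before Varga (19 years) before Brennan (18 years) before Nakamura (16 years) before Ruiz (5 years) before Marino (3 years).
Full order: Dimitriou, Leclerc, Ivanova, Chaudhari, Varga, Brennan, Nakamura, Ruiz, Marino.

Dimitriou, Leclerc, Ivanova, Chaudhari, Varga, Brennan, Nakamura, Ruiz, Marino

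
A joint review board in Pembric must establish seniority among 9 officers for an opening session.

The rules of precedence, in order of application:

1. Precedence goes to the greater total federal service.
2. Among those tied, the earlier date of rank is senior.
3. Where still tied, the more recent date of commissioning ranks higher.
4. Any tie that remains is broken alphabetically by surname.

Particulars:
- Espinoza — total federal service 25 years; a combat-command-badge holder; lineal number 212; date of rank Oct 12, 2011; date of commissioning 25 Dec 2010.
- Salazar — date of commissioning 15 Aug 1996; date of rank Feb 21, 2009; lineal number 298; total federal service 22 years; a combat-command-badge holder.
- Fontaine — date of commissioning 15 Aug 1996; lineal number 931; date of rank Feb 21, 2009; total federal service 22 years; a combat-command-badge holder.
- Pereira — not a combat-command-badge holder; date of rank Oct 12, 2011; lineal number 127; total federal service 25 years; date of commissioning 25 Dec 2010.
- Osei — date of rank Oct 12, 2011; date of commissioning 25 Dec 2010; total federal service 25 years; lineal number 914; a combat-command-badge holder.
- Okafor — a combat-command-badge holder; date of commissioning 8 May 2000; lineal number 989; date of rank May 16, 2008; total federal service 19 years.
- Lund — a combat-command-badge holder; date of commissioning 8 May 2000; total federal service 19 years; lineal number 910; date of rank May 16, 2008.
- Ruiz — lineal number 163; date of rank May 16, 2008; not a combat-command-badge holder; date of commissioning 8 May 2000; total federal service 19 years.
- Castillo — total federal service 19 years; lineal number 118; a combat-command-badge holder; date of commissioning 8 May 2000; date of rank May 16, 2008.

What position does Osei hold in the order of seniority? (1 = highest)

By total federal service (higher first): Espinoza, Osei and Pereira (each 25 years); then Fontaine and Salazar (both 22 years); then Castillo, Lund, Okafor and Ruiz (each 19 years).
Espinoza, Osei and Pereira all have date of rank Oct 12, 2011, so the next rule applies.
Espinoza, Osei and Pereira all have date of commissioning 25 Dec 2010, so the next rule applies.
Among Espinoza, Osei and Pereira, alphabetically by surname: Espinoza before Osei before Pereira.
Fontaine and Salazar both have date of rank Feb 21, 2009, so the next rule applies.
Fontaine and Salazar both have date of commissioning 15 Aug 1996, so the next rule applies.
Among Fontaine and Salazar, alphabetically by surname: Fontaine before Salazar.
Castillo, Lund, Okafor and Ruiz all have date of rank May 16, 2008, so the next rule applies.
Castillo, Lund, Okafor and Ruiz all have date of commissioning 8 May 2000, so the next rule applies.
Among Castillo, Lund, Okafor and Ruiz, alphabetically by surname: Castillo before Lund before Okafor before Ruiz.
Order: Espinoza, Osei, Pereira, Fontaine, Salazar, Castillo, Lund, Okafor, Ruiz. So position 2.

2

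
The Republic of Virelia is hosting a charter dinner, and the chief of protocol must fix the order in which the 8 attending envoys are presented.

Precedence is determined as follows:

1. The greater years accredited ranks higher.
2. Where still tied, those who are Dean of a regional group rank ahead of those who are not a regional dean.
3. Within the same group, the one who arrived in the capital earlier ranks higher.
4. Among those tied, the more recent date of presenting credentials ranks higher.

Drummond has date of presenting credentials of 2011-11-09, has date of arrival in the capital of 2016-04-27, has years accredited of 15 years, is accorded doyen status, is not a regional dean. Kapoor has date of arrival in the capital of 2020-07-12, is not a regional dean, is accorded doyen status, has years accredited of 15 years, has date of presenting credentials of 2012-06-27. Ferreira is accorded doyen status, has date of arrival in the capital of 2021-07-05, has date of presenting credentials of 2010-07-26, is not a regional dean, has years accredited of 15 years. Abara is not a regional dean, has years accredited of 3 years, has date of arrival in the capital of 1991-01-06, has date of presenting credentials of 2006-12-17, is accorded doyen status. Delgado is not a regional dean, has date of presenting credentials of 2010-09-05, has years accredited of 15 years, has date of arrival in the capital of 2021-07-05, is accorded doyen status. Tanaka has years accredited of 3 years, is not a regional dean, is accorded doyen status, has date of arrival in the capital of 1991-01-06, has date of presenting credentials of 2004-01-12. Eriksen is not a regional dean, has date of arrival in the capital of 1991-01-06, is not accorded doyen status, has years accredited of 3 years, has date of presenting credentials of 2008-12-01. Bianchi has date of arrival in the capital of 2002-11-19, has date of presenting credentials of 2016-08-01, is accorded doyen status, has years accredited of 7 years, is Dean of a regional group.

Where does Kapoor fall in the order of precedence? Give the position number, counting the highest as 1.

By years accredited (higher first): Drummond, Kapoor, Delgado and Ferreira (each 15 years); then Bianchi (7 years); then Eriksen, Abara and Tanaka (each 3 years).
Drummond, Kapoor, Delgado and Ferreira are each not a regional dean, so the next rule applies.
Among Drummond, Kapoor, Delgado and Ferreira, by date of arrival in the capital (earlier first): Drummond (2016-04-27) before Kapoor (2020-07-12) before Delgado and Ferreira (2021-07-05).
Among Delgado and Ferreira, by date of presenting credentials (later first): Delgado (2010-09-05) before Ferreira (2010-07-26).
Eriksen, Abara and Tanaka are each not a regional dean, so the next rule applies.
Eriksen, Abara and Tanaka all have date of arrival in the capital 1991-01-06, so the next rule applies.
Among Eriksen, Abara and Tanaka, by date of presenting credentials (later first): Eriksen (2008-12-01) before Abara (2006-12-17) before Tanaka (2004-01-12).
Order: Drummond, Kapoor, Delgado, Ferreira, Bianchi, Eriksen, Abara, Tanaka. So position 2.

2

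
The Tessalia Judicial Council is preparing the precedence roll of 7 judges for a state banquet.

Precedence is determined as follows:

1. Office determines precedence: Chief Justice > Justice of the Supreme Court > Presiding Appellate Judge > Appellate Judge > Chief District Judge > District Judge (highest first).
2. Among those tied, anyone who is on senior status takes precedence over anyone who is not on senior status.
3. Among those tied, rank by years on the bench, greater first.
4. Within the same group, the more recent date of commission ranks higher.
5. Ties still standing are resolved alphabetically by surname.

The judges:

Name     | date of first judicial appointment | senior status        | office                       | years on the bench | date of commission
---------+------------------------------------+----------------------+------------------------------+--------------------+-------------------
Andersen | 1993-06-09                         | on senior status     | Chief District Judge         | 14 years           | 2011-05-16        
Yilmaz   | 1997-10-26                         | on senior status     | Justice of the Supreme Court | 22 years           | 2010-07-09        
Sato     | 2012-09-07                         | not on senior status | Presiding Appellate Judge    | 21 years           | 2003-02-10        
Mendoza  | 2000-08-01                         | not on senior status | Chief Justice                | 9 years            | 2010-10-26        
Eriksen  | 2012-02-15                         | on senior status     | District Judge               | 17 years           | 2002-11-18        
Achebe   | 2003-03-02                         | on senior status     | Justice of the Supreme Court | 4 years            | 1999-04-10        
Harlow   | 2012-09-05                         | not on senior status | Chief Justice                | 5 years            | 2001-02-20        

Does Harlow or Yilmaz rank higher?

Harlow

By office: Mendoza and Harlow (Chief Justice); then Yilmaz and Achebe (Justice of the Supreme Court); then Sato (Presiding Appellate Judge); then Andersen (Chief District Judge); then Eriksen (District Judge).
Mendoza and Harlow are each not on senior status, so the next rule applies.
Among Mendoza and Harlow, by years on the bench (higher first): Mendoza (9 years) before Harlow (5 years).
Yilmaz and Achebe are each on senior status, so the next rule applies.
Among Yilmaz and Achebe, by years on the bench (higher first): Yilmaz (22 years) before Achebe (4 years).
So Harlow takes precedence.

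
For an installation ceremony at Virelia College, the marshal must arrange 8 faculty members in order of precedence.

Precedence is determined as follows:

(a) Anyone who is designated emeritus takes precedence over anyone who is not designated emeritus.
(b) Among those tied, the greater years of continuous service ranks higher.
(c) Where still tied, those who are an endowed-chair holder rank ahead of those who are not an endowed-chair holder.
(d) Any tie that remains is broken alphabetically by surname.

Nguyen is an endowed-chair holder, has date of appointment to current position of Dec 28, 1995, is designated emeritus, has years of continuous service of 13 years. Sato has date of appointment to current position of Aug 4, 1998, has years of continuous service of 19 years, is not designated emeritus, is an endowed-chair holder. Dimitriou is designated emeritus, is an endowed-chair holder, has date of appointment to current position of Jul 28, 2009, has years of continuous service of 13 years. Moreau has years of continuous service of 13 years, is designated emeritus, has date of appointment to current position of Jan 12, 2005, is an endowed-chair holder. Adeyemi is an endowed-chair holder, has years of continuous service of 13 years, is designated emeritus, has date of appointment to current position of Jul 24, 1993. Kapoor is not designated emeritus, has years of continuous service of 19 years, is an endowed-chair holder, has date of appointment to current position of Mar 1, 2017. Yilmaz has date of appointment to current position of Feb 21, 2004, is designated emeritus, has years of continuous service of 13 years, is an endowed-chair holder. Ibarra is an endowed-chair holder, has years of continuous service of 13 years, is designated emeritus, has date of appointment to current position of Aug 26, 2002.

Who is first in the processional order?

By the first rule: Adeyemi, Dimitriou, Ibarra, Moreau, Nguyen and Yilmaz (each designated emeritus); then Kapoor and Sato (both not designated emeritus).
Adeyemi, Dimitriou, Ibarra, Moreau, Nguyen and Yilmaz all have years of continuous service 13 years, so the next rule applies.
Adeyemi, Dimitriou, Ibarra, Moreau, Nguyen and Yilmaz are each an endowed-chair holder, so the next rule applies.
Among Adeyemi, Dimitriou, Ibarra, Moreau, Nguyen and Yilmaz, alphabetically by surname: Adeyemi before Dimitriou before Ibarra before Moreau before Nguyen before Yilmaz.
Kapoor and Sato both have years of continuous service 19 years, so the next rule applies.
Kapoor and Sato are each an endowed-chair holder, so the next rule applies.
Among Kapoor and Sato, alphabetically by surname: Kapoor before Sato.
Order: Adeyemi, Dimitriou, Ibarra, Moreau, Nguyen, Yilmaz, Kapoor, Sato.

Adeyemi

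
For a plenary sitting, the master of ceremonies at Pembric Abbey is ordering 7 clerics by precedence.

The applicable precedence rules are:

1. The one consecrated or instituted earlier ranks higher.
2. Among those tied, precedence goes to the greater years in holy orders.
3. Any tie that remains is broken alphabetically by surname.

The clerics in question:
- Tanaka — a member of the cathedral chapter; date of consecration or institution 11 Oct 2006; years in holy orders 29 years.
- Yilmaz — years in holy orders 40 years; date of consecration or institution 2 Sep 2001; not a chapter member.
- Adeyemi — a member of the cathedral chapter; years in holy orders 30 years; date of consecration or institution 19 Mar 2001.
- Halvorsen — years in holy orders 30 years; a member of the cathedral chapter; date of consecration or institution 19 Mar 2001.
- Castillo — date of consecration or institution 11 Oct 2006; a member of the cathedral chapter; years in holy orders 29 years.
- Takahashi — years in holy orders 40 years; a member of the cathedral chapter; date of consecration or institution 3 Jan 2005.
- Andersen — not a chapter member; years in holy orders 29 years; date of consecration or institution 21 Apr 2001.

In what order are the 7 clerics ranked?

By date of consecration or institution (earlier first): Adeyemi and Halvorsen (both 19 Mar 2001); then Andersen (21 Apr 2001); then Yilmaz (2 Sep 2001); then Takahashi (3 Jan 2005); then Castillo and Tanaka (both 11 Oct 2006).
Adeyemi and Halvorsen both have years in holy orders 30 years, so the next rule applies.
Among Adeyemi and Halvorsen, alphabetically by surname: Adeyemi before Halvorsen.
Castillo and Tanaka both have years in holy orders 29 years, so the next rule applies.
Among Castillo and Tanaka, alphabetically by surname: Castillo before Tanaka.
Full order: Adeyemi, Halvorsen, Andersen, Yilmaz, Takahashi, Castillo, Tanaka.

Adeyemi, Halvorsen, Andersen, Yilmaz, Takahashi, Castillo, Tanaka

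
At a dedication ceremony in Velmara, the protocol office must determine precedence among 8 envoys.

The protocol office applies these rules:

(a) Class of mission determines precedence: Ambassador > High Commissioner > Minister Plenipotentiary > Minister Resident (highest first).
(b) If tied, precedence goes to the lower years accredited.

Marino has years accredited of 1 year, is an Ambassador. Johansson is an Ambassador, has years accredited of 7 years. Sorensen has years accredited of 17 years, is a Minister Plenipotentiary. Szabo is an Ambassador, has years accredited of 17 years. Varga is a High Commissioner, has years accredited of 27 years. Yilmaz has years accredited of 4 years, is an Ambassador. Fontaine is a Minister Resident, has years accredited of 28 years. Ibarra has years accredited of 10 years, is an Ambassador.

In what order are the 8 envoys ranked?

By class of mission: Marino, Yilmaz, Johansson, Ibarra and Szabo (Ambassador); then Varga (High Commissioner); then Sorensen (Minister Plenipotentiary); then Fontaine (Minister Resident).
Among Marino, Yilmaz, Johansson, Ibarra and Szabo, by years accredited (lower first): Marino (1 year) before Yilmaz (4 years) before Johansson (7 years) before Ibarra (10 years) before Szabo (17 years).
Full order: Marino, Yilmaz, Johansson, Ibarra, Szabo, Varga, Sorensen, Fontaine.

Marino, Yilmaz, Johansson, Ibarra, Szabo, Varga, Sorensen, Fontaine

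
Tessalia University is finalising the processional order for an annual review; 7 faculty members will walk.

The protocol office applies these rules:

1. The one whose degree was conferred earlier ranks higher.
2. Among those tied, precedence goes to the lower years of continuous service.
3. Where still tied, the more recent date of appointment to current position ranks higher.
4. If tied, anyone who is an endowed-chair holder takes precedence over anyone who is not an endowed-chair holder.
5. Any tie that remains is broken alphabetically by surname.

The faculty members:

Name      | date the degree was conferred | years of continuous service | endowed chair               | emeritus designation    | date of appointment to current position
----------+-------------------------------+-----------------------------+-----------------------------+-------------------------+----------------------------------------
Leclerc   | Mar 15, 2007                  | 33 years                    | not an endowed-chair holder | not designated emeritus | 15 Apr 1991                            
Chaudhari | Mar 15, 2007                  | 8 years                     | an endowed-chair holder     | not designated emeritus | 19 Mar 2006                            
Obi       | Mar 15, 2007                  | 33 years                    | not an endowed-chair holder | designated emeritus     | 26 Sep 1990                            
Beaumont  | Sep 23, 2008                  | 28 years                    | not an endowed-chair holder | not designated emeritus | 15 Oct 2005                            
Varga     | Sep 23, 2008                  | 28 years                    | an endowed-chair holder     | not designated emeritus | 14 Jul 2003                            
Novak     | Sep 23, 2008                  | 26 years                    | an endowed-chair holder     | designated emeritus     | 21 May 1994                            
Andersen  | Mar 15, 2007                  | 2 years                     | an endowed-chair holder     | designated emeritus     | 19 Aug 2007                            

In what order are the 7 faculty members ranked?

By date the degree was conferred (earlier first): Andersen, Chaudhari, Leclerc and Obi (each Mar 15, 2007); then Novak, Beaumont and Varga (each Sep 23, 2008).
Among Andersen, Chaudhari, Leclerc and Obi, by years of continuous service (lower first): Andersen (2 years) before Chaudhari (8 years) before Leclerc and Obi (33 years).
Among Leclerc and Obi, by date of appointment to current position (later first): Leclerc (15 Apr 1991) before Obi (26 Sep 1990).
Among Novak, Beaumont and Varga, by years of continuous service (lower first): Novak (26 years) before Beaumont and Varga (28 years).
Among Beaumont and Varga, by date of appointment to current position (later first): Beaumont (15 Oct 2005) before Varga (14 Jul 2003).
Full order: Andersen, Chaudhari, Leclerc, Obi, Novak, Beaumont, Varga.

Andersen, Chaudhari, Leclerc, Obi, Novak, Beaumont, Varga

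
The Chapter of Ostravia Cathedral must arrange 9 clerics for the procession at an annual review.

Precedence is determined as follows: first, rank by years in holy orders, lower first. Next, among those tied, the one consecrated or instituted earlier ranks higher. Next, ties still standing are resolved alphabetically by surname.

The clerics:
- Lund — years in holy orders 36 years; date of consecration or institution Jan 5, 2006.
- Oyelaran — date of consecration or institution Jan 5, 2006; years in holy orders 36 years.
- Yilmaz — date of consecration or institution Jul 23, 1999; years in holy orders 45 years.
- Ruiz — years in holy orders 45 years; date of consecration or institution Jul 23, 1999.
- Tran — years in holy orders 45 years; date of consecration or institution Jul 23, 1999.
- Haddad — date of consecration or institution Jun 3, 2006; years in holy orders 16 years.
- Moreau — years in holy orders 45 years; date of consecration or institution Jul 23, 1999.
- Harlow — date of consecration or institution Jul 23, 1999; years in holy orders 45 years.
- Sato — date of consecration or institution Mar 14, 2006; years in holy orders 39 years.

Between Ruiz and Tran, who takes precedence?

By years in holy orders (lower first): Haddad (16 years); then Lund and Oyelaran (both 36 years); then Sato (39 years); then Harlow, Moreau, Ruiz, Tran and Yilmaz (each 45 years).
Lund and Oyelaran both have date of consecration or institution Jan 5, 2006, so the next rule applies.
Among Lund and Oyelaran, alphabetically by surname: Lund before Oyelaran.
Harlow, Moreau, Ruiz, Tran and Yilmaz all have date of consecration or institution Jul 23, 1999, so the next rule applies.
Among Harlow, Moreau, Ruiz, Tran and Yilmaz, alphabetically by surname: Harlow before Moreau before Ruiz before Tran before Yilmaz.
So Ruiz takes precedence.

Ruiz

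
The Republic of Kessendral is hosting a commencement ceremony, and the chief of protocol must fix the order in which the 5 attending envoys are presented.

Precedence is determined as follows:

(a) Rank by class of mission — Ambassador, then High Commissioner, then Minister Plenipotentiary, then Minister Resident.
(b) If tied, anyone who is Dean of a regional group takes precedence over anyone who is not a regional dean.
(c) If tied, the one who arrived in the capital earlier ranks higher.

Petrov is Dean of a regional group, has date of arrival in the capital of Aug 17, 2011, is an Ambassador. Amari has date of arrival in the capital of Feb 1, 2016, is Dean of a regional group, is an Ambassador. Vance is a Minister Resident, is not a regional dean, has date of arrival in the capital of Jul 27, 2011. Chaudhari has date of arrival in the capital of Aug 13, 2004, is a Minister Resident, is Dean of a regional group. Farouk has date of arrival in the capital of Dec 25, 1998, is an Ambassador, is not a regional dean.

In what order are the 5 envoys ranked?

Petrov, Amari, Farouk, Chaudhari, Vance

By class of mission: Petrov, Amari and Farouk (Ambassador); then Chaudhari and Vance (Minister Resident).
Among Petrov, Amari and Farouk, Dean of a regional group before not a regional dean: Petrov and Amari (Dean of a regional group) before Farouk (not a regional dean).
Among Petrov and Amari, by date of arrival in the capital (earlier first): Petrov (Aug 17, 2011) before Amari (Feb 1, 2016).
Among Chaudhari and Vance, Dean of a regional group before not a regional dean: Chaudhari (Dean of a regional group) before Vance (not a regional dean).
Full order: Petrov, Amari, Farouk, Chaudhari, Vance.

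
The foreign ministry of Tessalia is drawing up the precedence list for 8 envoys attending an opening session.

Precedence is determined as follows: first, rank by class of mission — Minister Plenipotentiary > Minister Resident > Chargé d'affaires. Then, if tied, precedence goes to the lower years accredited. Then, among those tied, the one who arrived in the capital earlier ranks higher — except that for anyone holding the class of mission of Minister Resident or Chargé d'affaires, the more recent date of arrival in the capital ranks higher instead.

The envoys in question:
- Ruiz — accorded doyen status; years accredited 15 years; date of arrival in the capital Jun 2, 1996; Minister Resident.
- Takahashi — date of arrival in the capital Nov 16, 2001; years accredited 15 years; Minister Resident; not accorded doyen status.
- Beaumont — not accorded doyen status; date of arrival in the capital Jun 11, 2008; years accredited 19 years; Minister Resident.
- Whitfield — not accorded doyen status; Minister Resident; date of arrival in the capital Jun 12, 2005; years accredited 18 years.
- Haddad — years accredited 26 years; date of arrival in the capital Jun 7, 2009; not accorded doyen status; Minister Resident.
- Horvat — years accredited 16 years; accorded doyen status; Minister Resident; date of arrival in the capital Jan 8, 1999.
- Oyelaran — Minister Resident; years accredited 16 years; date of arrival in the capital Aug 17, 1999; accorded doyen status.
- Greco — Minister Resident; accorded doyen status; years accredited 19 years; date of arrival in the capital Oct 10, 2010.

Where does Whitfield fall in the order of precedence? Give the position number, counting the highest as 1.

By class of mission: Takahashi, Ruiz, Oyelaran, Horvat, Whitfield, Greco, Beaumont and Haddad (Minister Resident).
Among Takahashi, Ruiz, Oyelaran, Horvat, Whitfield, Greco, Beaumont and Haddad, by years accredited (lower first): Takahashi and Ruiz (15 years) before Oyelaran and Horvat (16 years) before Whitfield (18 years) before Greco and Beaumont (19 years) before Haddad (26 years).
Among Takahashi and Ruiz, by date of arrival in the capital (later first) (reversed rule for this group): Takahashi (Nov 16, 2001) before Ruiz (Jun 2, 1996).
Among Oyelaran and Horvat, by date of arrival in the capital (later first) (reversed rule for this group): Oyelaran (Aug 17, 1999) before Horvat (Jan 8, 1999).
Among Greco and Beaumont, by date of arrival in the capital (later first) (reversed rule for this group): Greco (Oct 10, 2010) before Beaumont (Jun 11, 2008).
Order: Takahashi, Ruiz, Oyelaran, Horvat, Whitfield, Greco, Beaumont, Haddad. So position 5.

5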